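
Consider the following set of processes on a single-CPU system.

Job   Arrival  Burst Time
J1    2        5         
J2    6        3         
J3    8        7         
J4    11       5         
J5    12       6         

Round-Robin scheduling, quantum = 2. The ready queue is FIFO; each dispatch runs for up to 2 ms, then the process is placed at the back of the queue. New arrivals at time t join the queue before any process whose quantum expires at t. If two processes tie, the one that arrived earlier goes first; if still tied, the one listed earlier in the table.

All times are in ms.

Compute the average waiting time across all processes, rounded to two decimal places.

7.00

Timeline: | idle 0-2 | J1 2-6 | J2 6-8 | J1 8-9 | J3 9-11 | J2 11-12 | J4 12-14 | J3 14-16 | J5 16-18 | J4 18-20 | J3 20-22 | J5 22-24 | J4 24-25 | J3 25-26 | J5 26-28 |
Completion: J1=9  J2=12  J3=26  J4=25  J5=28
Waiting times: J1=2, J2=3, J3=11, J4=9, J5=10
Average waiting = (2+3+11+9+10) / 5 = 35/5 = 7.00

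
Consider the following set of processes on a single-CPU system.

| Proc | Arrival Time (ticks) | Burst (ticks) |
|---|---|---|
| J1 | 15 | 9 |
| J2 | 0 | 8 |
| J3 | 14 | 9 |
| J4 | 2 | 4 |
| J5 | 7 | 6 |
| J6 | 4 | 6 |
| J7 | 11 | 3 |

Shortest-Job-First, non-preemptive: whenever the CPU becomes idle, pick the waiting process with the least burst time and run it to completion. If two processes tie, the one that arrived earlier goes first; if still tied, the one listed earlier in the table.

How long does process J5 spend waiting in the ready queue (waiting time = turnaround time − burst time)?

14

Gantt: | J2 0-8 | J4 8-12 | J7 12-15 | J6 15-21 | J5 21-27 | J3 27-36 | J1 36-45 |
Completion: J1=45  J2=8  J3=36  J4=12  J5=27  J6=21  J7=15
Turnaround (C−A): J1=30  J2=8  J3=22  J4=10  J5=20  J6=17  J7=4
Waiting(J5) = turnaround − burst = 20 − 6 = 14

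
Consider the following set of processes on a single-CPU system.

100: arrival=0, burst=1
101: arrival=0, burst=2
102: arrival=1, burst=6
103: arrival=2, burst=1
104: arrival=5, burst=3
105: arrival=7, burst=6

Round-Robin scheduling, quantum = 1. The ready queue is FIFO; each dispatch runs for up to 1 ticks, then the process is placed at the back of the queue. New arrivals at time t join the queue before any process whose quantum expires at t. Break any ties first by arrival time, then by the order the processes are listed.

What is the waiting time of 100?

Schedule: | 100 0-1 | 101 1-2 | 102 2-3 | 103 3-4 | 101 4-5 | 102 5-6 | 104 6-7 | 102 7-8 | 105 8-9 | 104 9-10 | 102 10-11 | 105 11-12 | 104 12-13 | 102 13-14 | 105 14-15 | 102 15-16 | 105 16-19 |
Completion: 100=1  101=5  102=16  103=4  104=13  105=19
Turnaround (C−A): 100=1  101=5  102=15  103=2  104=8  105=12
Waiting(100) = turnaround − burst = 1 − 1 = 0

0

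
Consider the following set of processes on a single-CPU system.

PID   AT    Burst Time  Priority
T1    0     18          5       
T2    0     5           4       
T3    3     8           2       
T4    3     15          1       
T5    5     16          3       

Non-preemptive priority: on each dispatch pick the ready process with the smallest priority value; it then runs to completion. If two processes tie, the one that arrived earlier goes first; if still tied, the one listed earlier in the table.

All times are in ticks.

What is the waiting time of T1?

Gantt: | T2 0-5 | T4 5-20 | T3 20-28 | T5 28-44 | T1 44-62 |
Completion: T1=62  T2=5  T3=28  T4=20  T5=44
Turnaround (C−A): T1=62  T2=5  T3=25  T4=17  T5=39
Waiting(T1) = turnaround − burst = 62 − 18 = 44

44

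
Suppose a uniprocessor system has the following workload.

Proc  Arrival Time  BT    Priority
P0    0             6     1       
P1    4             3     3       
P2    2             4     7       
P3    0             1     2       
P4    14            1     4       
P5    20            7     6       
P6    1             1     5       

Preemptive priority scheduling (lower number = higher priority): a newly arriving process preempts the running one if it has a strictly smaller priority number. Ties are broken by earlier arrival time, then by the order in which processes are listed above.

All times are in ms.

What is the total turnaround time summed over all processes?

Timeline: | P0 0-6 | P3 6-7 | P1 7-10 | P6 10-11 | P2 11-14 | P4 14-15 | P2 15-16 | idle 16-20 | P5 20-27 |
Completion: P0=6  P1=10  P2=16  P3=7  P4=15  P5=27  P6=11
Turnaround (C−A): P0=6  P1=6  P2=14  P3=7  P4=1  P5=7  P6=10
Turnaround = completion − arrival: P0=6, P1=6, P2=14, P3=7, P4=1, P5=7, P6=10
Total turnaround = 6 + 6 + 14 + 7 + 1 + 7 + 10 = 51

51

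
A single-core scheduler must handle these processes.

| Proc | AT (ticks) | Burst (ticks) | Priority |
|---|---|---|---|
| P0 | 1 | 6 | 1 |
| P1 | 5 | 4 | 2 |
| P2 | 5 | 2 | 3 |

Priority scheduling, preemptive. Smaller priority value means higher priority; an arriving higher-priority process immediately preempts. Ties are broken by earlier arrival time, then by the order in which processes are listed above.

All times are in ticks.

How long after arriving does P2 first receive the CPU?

6

Gantt: | idle 0-1 | P0 1-7 | P1 7-11 | P2 11-13 |
Completion: P0=7  P1=11  P2=13
Response(P2) = first start − arrival = 11 − 5 = 6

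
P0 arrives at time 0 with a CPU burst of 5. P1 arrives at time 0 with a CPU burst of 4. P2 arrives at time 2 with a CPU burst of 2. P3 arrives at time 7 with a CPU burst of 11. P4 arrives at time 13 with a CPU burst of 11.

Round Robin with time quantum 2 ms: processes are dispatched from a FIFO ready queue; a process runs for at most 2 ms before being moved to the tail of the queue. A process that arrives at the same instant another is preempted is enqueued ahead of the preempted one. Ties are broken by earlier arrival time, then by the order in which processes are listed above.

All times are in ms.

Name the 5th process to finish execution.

P4

Timeline: | P0 0-2 | P1 2-4 | P2 4-6 | P0 6-8 | P1 8-10 | P3 10-12 | P0 12-13 | P3 13-15 | P4 15-17 | P3 17-19 | P4 19-21 | P3 21-23 | P4 23-25 | P3 25-27 | P4 27-29 | P3 29-30 | P4 30-33 |
Completion: P0=13  P1=10  P2=6  P3=30  P4=33
Finish order: P2 → P1 → P0 → P3 → P4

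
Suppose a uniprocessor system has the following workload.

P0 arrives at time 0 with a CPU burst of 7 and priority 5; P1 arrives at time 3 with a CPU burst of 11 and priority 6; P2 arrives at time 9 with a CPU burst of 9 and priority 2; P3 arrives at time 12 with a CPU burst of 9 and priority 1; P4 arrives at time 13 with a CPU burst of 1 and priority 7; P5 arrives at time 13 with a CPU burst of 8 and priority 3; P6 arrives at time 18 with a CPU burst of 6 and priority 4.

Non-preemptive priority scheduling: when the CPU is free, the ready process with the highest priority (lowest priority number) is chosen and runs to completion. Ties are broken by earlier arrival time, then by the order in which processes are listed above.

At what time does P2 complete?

Timeline: | P0 0-7 | P1 7-18 | P3 18-27 | P2 27-36 | P5 36-44 | P6 44-50 | P4 50-51 |
Completion: P0=7  P1=18  P2=36  P3=27  P4=51  P5=44  P6=50

36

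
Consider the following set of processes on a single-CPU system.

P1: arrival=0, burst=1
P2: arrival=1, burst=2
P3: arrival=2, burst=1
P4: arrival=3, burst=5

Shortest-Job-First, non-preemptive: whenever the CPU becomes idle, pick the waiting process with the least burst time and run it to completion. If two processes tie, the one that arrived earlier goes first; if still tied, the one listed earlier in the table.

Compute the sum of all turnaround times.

Schedule: | P1 0-1 | P2 1-3 | P3 3-4 | P4 4-9 |
Completion: P1=1  P2=3  P3=4  P4=9
Turnaround = completion − arrival: P1=1, P2=2, P3=2, P4=6
Total turnaround = 1 + 2 + 2 + 6 = 11

11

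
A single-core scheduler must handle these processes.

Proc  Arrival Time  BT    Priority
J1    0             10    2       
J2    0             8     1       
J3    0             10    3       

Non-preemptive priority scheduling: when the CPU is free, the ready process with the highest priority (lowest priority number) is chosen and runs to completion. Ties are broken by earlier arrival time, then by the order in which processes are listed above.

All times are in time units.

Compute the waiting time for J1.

8

Timeline: | J2 0-8 | J1 8-18 | J3 18-28 |
Completion: J1=18  J2=8  J3=28
Waiting(J1) = turnaround − burst = 18 − 10 = 8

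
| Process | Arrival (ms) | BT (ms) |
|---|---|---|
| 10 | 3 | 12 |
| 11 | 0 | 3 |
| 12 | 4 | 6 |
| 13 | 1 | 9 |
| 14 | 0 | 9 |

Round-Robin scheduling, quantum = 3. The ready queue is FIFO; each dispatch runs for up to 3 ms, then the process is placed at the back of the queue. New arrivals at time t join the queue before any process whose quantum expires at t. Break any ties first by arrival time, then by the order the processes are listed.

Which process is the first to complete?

11

Gantt: | 11 0-3 | 14 3-6 | 13 6-9 | 10 9-12 | 12 12-15 | 14 15-18 | 13 18-21 | 10 21-24 | 12 24-27 | 14 27-30 | 13 30-33 | 10 33-39 |
Completion: 10=39  11=3  12=27  13=33  14=30
Turnaround (C−A): 10=36  11=3  12=23  13=32  14=30
Finish order: 11 → 12 → 14 → 13 → 10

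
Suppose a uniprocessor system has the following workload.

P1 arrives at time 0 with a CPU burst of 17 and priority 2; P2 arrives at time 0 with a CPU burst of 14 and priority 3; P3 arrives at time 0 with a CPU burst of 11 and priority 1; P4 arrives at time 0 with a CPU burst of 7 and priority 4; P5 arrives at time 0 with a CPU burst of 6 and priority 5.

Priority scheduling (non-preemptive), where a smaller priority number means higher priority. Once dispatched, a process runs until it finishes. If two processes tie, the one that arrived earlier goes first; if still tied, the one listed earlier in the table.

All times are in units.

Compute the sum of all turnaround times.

Timeline: | P3 0-11 | P1 11-28 | P2 28-42 | P4 42-49 | P5 49-55 |
Completion: P1=28  P2=42  P3=11  P4=49  P5=55
Turnaround = completion − arrival: P1=28, P2=42, P3=11, P4=49, P5=55
Total turnaround = 28 + 42 + 11 + 49 + 55 = 185

185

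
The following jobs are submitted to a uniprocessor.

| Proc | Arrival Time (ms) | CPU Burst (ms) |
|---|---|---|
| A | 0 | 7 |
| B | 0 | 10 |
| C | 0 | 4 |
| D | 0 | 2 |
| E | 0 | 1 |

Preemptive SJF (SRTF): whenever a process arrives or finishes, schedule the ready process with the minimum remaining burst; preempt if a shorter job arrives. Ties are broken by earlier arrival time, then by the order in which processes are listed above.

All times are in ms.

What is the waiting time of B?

Schedule: | E 0-1 | D 1-3 | C 3-7 | A 7-14 | B 14-24 |
Completion: A=14  B=24  C=7  D=3  E=1
Waiting(B) = turnaround − burst = 24 − 10 = 14

14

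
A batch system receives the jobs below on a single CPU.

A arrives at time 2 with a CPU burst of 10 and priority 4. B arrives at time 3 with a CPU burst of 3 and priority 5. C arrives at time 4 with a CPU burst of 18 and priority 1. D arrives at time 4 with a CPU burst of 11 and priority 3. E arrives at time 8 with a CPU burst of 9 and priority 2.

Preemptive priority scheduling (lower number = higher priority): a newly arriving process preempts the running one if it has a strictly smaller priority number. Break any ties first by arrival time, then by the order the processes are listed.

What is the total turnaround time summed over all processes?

177

Schedule: | idle 0-2 | A 2-4 | C 4-22 | E 22-31 | D 31-42 | A 42-50 | B 50-53 |
Completion: A=50  B=53  C=22  D=42  E=31
Turnaround = completion − arrival: A=48, B=50, C=18, D=38, E=23
Total turnaround = 48 + 50 + 18 + 38 + 23 = 177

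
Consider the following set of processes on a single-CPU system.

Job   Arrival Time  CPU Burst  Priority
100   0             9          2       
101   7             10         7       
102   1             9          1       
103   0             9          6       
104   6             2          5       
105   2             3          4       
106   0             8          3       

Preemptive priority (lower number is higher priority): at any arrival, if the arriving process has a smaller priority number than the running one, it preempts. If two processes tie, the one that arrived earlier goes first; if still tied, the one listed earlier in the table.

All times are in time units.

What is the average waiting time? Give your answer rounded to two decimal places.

19.71

Schedule: | 100 0-1 | 102 1-10 | 100 10-18 | 106 18-26 | 105 26-29 | 104 29-31 | 103 31-40 | 101 40-50 |
Completion: 100=18  101=50  102=10  103=40  104=31  105=29  106=26
Turnaround (C−A): 100=18  101=43  102=9  103=40  104=25  105=27  106=26
Waiting times: 100=9, 101=33, 102=0, 103=31, 104=23, 105=24, 106=18
Average waiting = (9+33+0+31+23+24+18) / 7 = 138/7 = 19.71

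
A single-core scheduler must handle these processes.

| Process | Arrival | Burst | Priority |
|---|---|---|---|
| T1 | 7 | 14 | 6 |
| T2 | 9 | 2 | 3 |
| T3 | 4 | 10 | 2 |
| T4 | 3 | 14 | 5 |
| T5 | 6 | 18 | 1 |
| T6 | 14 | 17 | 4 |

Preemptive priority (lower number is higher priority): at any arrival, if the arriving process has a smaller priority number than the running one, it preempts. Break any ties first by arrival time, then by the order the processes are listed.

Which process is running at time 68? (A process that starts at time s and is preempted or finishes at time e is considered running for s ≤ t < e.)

Gantt: | idle 0-3 | T4 3-4 | T3 4-6 | T5 6-24 | T3 24-32 | T2 32-34 | T6 34-51 | T4 51-64 | T1 64-78 |
Completion: T1=78  T2=34  T3=32  T4=64  T5=24  T6=51

T1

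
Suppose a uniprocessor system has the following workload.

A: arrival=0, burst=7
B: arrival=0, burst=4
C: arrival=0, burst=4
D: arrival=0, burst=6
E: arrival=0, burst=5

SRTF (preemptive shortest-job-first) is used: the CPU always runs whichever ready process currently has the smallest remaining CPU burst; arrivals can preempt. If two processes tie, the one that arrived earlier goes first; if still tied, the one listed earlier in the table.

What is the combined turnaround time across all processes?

70

Gantt: | B 0-4 | C 4-8 | E 8-13 | D 13-19 | A 19-26 |
Completion: A=26  B=4  C=8  D=19  E=13
Turnaround = completion − arrival: A=26, B=4, C=8, D=19, E=13
Total turnaround = 26 + 4 + 8 + 19 + 13 = 70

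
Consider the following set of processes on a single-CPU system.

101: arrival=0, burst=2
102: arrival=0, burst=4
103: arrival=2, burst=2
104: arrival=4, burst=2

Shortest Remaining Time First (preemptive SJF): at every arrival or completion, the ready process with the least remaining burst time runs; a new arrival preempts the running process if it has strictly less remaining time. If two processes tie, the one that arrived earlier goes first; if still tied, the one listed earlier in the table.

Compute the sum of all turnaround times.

Gantt: | 101 0-2 | 103 2-4 | 104 4-6 | 102 6-10 |
Completion: 101=2  102=10  103=4  104=6
Turnaround (C−A): 101=2  102=10  103=2  104=2
Turnaround = completion − arrival: 101=2, 102=10, 103=2, 104=2
Total turnaround = 2 + 10 + 2 + 2 = 16

16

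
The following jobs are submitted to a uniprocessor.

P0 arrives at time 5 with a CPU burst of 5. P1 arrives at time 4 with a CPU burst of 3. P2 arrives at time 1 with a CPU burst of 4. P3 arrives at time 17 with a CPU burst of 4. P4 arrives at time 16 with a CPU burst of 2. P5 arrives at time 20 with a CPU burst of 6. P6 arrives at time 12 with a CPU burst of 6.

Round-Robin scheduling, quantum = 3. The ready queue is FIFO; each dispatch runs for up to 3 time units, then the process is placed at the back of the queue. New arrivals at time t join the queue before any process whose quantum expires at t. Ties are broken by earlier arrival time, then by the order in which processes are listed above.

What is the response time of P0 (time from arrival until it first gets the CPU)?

Gantt: | idle 0-1 | P2 1-4 | P1 4-7 | P2 7-8 | P0 8-13 | P6 13-16 | P4 16-18 | P6 18-21 | P3 21-24 | P5 24-27 | P3 27-28 | P5 28-31 |
Completion: P0=13  P1=7  P2=8  P3=28  P4=18  P5=31  P6=21
Response(P0) = first start − arrival = 8 − 5 = 3

3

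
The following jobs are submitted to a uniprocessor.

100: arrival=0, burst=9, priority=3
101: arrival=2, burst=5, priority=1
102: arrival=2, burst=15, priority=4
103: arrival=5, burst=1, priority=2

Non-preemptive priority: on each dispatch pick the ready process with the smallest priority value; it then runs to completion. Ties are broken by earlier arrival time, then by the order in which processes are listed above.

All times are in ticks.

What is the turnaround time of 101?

Timeline: | 100 0-9 | 101 9-14 | 103 14-15 | 102 15-30 |
Completion: 100=9  101=14  102=30  103=15
Turnaround (C−A): 100=9  101=12  102=28  103=10
Turnaround(101) = completion − arrival = 14 − 2 = 12

12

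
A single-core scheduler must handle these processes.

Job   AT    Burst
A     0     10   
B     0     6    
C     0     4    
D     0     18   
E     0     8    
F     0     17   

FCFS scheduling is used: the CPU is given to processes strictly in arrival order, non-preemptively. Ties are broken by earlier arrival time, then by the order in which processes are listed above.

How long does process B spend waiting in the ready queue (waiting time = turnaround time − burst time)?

Gantt: | A 0-10 | B 10-16 | C 16-20 | D 20-38 | E 38-46 | F 46-63 |
Completion: A=10  B=16  C=20  D=38  E=46  F=63
Turnaround (C−A): A=10  B=16  C=20  D=38  E=46  F=63
Waiting(B) = turnaround − burst = 16 − 6 = 10

10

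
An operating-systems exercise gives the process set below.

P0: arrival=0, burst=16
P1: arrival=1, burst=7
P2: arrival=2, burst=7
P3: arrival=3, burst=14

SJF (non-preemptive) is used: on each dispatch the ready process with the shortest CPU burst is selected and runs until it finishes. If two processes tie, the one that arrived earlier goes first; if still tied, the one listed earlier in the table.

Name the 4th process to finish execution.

Schedule: | P0 0-16 | P1 16-23 | P2 23-30 | P3 30-44 |
Completion: P0=16  P1=23  P2=30  P3=44
Turnaround (C−A): P0=16  P1=22  P2=28  P3=41
Finish order: P0 → P1 → P2 → P3

P3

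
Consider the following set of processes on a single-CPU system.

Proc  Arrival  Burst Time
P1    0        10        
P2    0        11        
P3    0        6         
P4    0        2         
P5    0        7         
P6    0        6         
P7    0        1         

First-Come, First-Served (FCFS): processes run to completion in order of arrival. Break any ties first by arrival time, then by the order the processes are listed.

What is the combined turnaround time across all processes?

208

Schedule: | P1 0-10 | P2 10-21 | P3 21-27 | P4 27-29 | P5 29-36 | P6 36-42 | P7 42-43 |
Completion: P1=10  P2=21  P3=27  P4=29  P5=36  P6=42  P7=43
Turnaround (C−A): P1=10  P2=21  P3=27  P4=29  P5=36  P6=42  P7=43
Turnaround = completion − arrival: P1=10, P2=21, P3=27, P4=29, P5=36, P6=42, P7=43
Total turnaround = 10 + 21 + 27 + 29 + 36 + 42 + 43 = 208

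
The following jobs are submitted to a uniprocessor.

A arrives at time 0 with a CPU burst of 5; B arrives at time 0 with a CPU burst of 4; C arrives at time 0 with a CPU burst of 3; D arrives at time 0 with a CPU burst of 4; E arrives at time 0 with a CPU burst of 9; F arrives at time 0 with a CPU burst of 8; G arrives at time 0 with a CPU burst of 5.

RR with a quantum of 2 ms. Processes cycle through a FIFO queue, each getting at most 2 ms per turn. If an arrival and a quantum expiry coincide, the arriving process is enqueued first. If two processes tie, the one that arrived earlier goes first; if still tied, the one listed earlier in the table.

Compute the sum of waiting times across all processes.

156

Timeline: | A 0-2 | B 2-4 | C 4-6 | D 6-8 | E 8-10 | F 10-12 | G 12-14 | A 14-16 | B 16-18 | C 18-19 | D 19-21 | E 21-23 | F 23-25 | G 25-27 | A 27-28 | E 28-30 | F 30-32 | G 32-33 | E 33-35 | F 35-37 | E 37-38 |
Completion: A=28  B=18  C=19  D=21  E=38  F=37  G=33
Waiting = turnaround − burst: A=23, B=14, C=16, D=17, E=29, F=29, G=28
Total waiting = 23 + 14 + 16 + 17 + 29 + 29 + 28 = 156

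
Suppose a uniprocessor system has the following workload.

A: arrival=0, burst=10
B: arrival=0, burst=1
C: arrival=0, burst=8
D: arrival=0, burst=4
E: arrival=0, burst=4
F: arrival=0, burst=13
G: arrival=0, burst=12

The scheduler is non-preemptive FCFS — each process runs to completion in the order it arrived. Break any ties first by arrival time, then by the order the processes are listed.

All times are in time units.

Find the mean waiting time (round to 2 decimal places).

Schedule: | A 0-10 | B 10-11 | C 11-19 | D 19-23 | E 23-27 | F 27-40 | G 40-52 |
Completion: A=10  B=11  C=19  D=23  E=27  F=40  G=52
Waiting times: A=0, B=10, C=11, D=19, E=23, F=27, G=40
Average waiting = (0+10+11+19+23+27+40) / 7 = 130/7 = 18.57

18.57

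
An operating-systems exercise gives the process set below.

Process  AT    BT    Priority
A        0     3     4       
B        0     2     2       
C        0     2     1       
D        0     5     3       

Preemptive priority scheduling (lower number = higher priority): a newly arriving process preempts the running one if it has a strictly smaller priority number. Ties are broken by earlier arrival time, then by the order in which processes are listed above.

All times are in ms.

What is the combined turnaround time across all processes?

27

Gantt: | C 0-2 | B 2-4 | D 4-9 | A 9-12 |
Completion: A=12  B=4  C=2  D=9
Turnaround (C−A): A=12  B=4  C=2  D=9
Turnaround = completion − arrival: A=12, B=4, C=2, D=9
Total turnaround = 12 + 4 + 2 + 9 = 27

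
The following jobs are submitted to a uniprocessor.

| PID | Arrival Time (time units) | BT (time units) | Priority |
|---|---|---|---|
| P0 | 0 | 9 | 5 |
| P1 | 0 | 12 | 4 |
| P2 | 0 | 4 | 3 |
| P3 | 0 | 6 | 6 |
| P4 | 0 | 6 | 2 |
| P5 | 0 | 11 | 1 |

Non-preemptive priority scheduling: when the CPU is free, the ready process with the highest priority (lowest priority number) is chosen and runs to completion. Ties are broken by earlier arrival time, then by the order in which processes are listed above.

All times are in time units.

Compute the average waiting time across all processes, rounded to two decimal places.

20.67

Schedule: | P5 0-11 | P4 11-17 | P2 17-21 | P1 21-33 | P0 33-42 | P3 42-48 |
Completion: P0=42  P1=33  P2=21  P3=48  P4=17  P5=11
Turnaround (C−A): P0=42  P1=33  P2=21  P3=48  P4=17  P5=11
Waiting times: P0=33, P1=21, P2=17, P3=42, P4=11, P5=0
Average waiting = (33+21+17+42+11+0) / 6 = 124/6 = 20.67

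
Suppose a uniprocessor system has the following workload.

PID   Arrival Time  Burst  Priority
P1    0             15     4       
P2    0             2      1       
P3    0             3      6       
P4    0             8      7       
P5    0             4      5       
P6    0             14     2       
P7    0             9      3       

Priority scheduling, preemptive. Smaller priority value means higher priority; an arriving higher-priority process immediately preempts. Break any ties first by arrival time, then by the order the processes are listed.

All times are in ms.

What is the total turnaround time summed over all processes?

Timeline: | P2 0-2 | P6 2-16 | P7 16-25 | P1 25-40 | P5 40-44 | P3 44-47 | P4 47-55 |
Completion: P1=40  P2=2  P3=47  P4=55  P5=44  P6=16  P7=25
Turnaround (C−A): P1=40  P2=2  P3=47  P4=55  P5=44  P6=16  P7=25
Turnaround = completion − arrival: P1=40, P2=2, P3=47, P4=55, P5=44, P6=16, P7=25
Total turnaround = 40 + 2 + 47 + 55 + 44 + 16 + 25 = 229

229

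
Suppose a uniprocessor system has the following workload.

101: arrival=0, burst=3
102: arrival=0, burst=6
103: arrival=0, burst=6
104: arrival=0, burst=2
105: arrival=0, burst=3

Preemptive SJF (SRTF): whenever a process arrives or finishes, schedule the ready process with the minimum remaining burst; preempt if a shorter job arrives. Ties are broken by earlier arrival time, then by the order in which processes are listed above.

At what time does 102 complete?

Schedule: | 104 0-2 | 101 2-5 | 105 5-8 | 102 8-14 | 103 14-20 |
Completion: 101=5  102=14  103=20  104=2  105=8
Turnaround (C−A): 101=5  102=14  103=20  104=2  105=8

14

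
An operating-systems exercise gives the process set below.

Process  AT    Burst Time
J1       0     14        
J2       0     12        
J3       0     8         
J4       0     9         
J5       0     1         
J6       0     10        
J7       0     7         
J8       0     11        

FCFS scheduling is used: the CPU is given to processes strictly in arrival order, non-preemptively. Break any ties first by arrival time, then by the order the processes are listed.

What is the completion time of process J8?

72

Schedule: | J1 0-14 | J2 14-26 | J3 26-34 | J4 34-43 | J5 43-44 | J6 44-54 | J7 54-61 | J8 61-72 |
Completion: J1=14  J2=26  J3=34  J4=43  J5=44  J6=54  J7=61  J8=72
Turnaround (C−A): J1=14  J2=26  J3=34  J4=43  J5=44  J6=54  J7=61  J8=72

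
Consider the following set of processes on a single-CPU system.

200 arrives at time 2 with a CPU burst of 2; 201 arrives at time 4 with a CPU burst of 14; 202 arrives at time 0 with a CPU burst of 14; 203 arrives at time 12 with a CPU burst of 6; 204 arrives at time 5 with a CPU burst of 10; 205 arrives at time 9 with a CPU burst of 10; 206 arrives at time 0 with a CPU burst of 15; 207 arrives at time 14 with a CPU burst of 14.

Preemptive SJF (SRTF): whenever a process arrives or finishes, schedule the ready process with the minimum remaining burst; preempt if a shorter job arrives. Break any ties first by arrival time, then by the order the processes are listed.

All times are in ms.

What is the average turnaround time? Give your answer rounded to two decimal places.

34.75

Schedule: | 202 0-2 | 200 2-4 | 202 4-5 | 204 5-15 | 203 15-21 | 205 21-31 | 202 31-42 | 201 42-56 | 207 56-70 | 206 70-85 |
Completion: 200=4  201=56  202=42  203=21  204=15  205=31  206=85  207=70
Turnaround times: 200=2, 201=52, 202=42, 203=9, 204=10, 205=22, 206=85, 207=56
Average turnaround = (2+52+42+9+10+22+85+56) / 8 = 278/8 = 34.75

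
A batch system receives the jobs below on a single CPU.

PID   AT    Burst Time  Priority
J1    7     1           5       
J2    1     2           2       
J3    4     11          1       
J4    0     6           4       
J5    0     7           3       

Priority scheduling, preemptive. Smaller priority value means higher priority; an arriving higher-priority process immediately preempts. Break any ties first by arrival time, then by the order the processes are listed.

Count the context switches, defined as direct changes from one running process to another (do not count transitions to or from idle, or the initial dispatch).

Gantt: | J5 0-1 | J2 1-3 | J5 3-4 | J3 4-15 | J5 15-20 | J4 20-26 | J1 26-27 |
Completion: J1=27  J2=3  J3=15  J4=26  J5=20
Turnaround (C−A): J1=20  J2=2  J3=11  J4=26  J5=20

6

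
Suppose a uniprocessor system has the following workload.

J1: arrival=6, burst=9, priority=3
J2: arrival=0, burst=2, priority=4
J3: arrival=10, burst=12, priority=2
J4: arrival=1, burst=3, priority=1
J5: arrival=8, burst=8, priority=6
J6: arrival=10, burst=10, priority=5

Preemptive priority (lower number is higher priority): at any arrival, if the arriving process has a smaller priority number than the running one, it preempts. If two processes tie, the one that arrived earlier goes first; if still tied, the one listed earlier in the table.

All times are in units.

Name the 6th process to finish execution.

J5

Schedule: | J2 0-1 | J4 1-4 | J2 4-5 | idle 5-6 | J1 6-10 | J3 10-22 | J1 22-27 | J6 27-37 | J5 37-45 |
Completion: J1=27  J2=5  J3=22  J4=4  J5=45  J6=37
Turnaround (C−A): J1=21  J2=5  J3=12  J4=3  J5=37  J6=27
Finish order: J4 → J2 → J3 → J1 → J6 → J5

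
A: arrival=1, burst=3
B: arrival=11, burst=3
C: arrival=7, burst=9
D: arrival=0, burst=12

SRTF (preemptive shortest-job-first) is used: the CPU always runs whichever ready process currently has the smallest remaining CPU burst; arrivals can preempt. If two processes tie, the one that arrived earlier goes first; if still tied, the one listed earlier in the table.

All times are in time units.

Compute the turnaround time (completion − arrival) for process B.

3

Schedule: | D 0-1 | A 1-4 | D 4-11 | B 11-14 | D 14-18 | C 18-27 |
Completion: A=4  B=14  C=27  D=18
Turnaround(B) = completion − arrival = 14 − 11 = 3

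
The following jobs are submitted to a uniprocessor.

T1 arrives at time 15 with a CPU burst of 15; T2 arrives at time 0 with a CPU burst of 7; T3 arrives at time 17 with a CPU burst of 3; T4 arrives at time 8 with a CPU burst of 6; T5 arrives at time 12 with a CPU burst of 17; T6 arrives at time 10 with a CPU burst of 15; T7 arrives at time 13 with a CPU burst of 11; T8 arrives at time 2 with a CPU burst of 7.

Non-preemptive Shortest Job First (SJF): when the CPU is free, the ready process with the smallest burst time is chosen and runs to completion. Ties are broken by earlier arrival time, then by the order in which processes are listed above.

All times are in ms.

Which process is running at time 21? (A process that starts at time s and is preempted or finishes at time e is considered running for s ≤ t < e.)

Schedule: | T2 0-7 | T8 7-14 | T4 14-20 | T3 20-23 | T7 23-34 | T6 34-49 | T1 49-64 | T5 64-81 |
Completion: T1=64  T2=7  T3=23  T4=20  T5=81  T6=49  T7=34  T8=14

T3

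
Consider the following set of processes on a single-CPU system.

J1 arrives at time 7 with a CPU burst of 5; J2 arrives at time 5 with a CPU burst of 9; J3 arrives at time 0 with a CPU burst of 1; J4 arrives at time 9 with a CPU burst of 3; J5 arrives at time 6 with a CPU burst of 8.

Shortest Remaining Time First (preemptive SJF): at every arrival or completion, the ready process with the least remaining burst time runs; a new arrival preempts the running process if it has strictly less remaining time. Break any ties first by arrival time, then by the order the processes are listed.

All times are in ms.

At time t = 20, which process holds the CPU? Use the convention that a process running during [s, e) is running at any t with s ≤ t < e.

J2

Timeline: | J3 0-1 | idle 1-5 | J2 5-7 | J1 7-12 | J4 12-15 | J2 15-22 | J5 22-30 |
Completion: J1=12  J2=22  J3=1  J4=15  J5=30
Turnaround (C−A): J1=5  J2=17  J3=1  J4=6  J5=24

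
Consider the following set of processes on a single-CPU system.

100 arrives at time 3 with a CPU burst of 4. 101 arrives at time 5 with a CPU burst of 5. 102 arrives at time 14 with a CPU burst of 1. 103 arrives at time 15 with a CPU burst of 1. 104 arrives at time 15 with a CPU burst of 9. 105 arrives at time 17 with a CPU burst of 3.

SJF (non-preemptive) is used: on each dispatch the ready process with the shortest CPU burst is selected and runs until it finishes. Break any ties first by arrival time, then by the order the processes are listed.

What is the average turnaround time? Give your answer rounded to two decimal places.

5.67

Timeline: | idle 0-3 | 100 3-7 | 101 7-12 | idle 12-14 | 102 14-15 | 103 15-16 | 104 16-25 | 105 25-28 |
Completion: 100=7  101=12  102=15  103=16  104=25  105=28
Turnaround times: 100=4, 101=7, 102=1, 103=1, 104=10, 105=11
Average turnaround = (4+7+1+1+10+11) / 6 = 34/6 = 5.67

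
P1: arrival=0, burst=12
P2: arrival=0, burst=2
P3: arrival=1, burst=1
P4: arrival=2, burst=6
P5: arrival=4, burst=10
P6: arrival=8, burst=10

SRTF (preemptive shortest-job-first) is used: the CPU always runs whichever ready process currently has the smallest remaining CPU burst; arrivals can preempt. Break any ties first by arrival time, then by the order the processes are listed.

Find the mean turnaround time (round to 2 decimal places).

14.67

Timeline: | P2 0-2 | P3 2-3 | P4 3-9 | P5 9-19 | P6 19-29 | P1 29-41 |
Completion: P1=41  P2=2  P3=3  P4=9  P5=19  P6=29
Turnaround (C−A): P1=41  P2=2  P3=2  P4=7  P5=15  P6=21
Turnaround times: P1=41, P2=2, P3=2, P4=7, P5=15, P6=21
Average turnaround = (41+2+2+7+15+21) / 6 = 88/6 = 14.67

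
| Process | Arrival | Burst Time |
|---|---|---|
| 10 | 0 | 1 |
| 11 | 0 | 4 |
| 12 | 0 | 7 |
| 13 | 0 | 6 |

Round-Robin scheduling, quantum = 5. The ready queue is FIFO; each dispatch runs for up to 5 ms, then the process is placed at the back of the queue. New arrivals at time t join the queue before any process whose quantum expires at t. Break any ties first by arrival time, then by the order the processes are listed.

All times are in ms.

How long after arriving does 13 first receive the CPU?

10

Gantt: | 10 0-1 | 11 1-5 | 12 5-10 | 13 10-15 | 12 15-17 | 13 17-18 |
Completion: 10=1  11=5  12=17  13=18
Response(13) = first start − arrival = 10 − 0 = 10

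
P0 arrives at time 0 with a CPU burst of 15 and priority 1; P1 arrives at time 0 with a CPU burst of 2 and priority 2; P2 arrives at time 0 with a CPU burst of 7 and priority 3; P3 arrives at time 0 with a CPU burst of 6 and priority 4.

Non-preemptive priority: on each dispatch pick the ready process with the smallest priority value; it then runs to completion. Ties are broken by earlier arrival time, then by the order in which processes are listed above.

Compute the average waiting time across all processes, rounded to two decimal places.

14.00

Schedule: | P0 0-15 | P1 15-17 | P2 17-24 | P3 24-30 |
Completion: P0=15  P1=17  P2=24  P3=30
Turnaround (C−A): P0=15  P1=17  P2=24  P3=30
Waiting times: P0=0, P1=15, P2=17, P3=24
Average waiting = (0+15+17+24) / 4 = 56/4 = 14.00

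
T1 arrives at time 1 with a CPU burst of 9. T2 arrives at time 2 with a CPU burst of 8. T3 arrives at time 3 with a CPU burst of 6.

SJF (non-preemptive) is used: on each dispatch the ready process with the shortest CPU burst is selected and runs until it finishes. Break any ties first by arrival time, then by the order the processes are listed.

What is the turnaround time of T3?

13

Gantt: | idle 0-1 | T1 1-10 | T3 10-16 | T2 16-24 |
Completion: T1=10  T2=24  T3=16
Turnaround (C−A): T1=9  T2=22  T3=13
Turnaround(T3) = completion − arrival = 16 − 3 = 13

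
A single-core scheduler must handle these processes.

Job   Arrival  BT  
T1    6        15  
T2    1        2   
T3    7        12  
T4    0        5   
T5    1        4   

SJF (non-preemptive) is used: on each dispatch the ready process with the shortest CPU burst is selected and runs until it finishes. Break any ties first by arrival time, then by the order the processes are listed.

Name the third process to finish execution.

Gantt: | T4 0-5 | T2 5-7 | T5 7-11 | T3 11-23 | T1 23-38 |
Completion: T1=38  T2=7  T3=23  T4=5  T5=11
Turnaround (C−A): T1=32  T2=6  T3=16  T4=5  T5=10
Finish order: T4 → T2 → T5 → T3 → T1

T5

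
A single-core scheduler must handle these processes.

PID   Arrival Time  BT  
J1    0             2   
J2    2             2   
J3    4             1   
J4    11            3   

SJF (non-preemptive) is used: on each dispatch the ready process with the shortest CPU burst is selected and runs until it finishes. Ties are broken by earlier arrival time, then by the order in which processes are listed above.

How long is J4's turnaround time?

3

Gantt: | J1 0-2 | J2 2-4 | J3 4-5 | idle 5-11 | J4 11-14 |
Completion: J1=2  J2=4  J3=5  J4=14
Turnaround (C−A): J1=2  J2=2  J3=1  J4=3
Turnaround(J4) = completion − arrival = 14 − 11 = 3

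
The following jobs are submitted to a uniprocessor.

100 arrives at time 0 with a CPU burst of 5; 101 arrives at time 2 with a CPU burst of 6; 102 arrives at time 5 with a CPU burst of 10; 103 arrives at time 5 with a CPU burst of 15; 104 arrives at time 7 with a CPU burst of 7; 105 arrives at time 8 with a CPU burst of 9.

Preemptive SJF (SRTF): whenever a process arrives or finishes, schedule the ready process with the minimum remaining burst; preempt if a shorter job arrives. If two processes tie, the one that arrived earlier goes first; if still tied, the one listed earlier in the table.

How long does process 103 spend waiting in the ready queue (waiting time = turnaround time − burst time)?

Timeline: | 100 0-5 | 101 5-11 | 104 11-18 | 105 18-27 | 102 27-37 | 103 37-52 |
Completion: 100=5  101=11  102=37  103=52  104=18  105=27
Waiting(103) = turnaround − burst = 47 − 15 = 32

32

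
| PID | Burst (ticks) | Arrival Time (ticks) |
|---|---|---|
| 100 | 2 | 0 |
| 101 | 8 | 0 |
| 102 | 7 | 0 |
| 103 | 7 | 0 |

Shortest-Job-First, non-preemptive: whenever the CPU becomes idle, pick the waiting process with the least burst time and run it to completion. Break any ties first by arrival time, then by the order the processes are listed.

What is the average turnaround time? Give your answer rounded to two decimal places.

12.75

Schedule: | 100 0-2 | 102 2-9 | 103 9-16 | 101 16-24 |
Completion: 100=2  101=24  102=9  103=16
Turnaround (C−A): 100=2  101=24  102=9  103=16
Turnaround times: 100=2, 101=24, 102=9, 103=16
Average turnaround = (2+24+9+16) / 4 = 51/4 = 12.75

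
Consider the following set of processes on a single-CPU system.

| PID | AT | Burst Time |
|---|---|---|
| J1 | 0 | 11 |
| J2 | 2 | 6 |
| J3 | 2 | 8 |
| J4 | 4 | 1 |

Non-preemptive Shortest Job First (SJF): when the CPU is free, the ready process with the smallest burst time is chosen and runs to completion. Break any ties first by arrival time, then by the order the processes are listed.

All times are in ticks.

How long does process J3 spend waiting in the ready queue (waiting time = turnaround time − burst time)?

Schedule: | J1 0-11 | J4 11-12 | J2 12-18 | J3 18-26 |
Completion: J1=11  J2=18  J3=26  J4=12
Turnaround (C−A): J1=11  J2=16  J3=24  J4=8
Waiting(J3) = turnaround − burst = 24 − 8 = 16

16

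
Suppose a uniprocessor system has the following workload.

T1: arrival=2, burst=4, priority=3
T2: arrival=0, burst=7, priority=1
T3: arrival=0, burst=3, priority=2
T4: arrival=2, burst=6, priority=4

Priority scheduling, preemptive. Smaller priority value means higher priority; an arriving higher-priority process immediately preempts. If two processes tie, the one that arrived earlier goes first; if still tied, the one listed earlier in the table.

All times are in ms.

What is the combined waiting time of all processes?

27

Gantt: | T2 0-7 | T3 7-10 | T1 10-14 | T4 14-20 |
Completion: T1=14  T2=7  T3=10  T4=20
Turnaround (C−A): T1=12  T2=7  T3=10  T4=18
Waiting = turnaround − burst: T1=8, T2=0, T3=7, T4=12
Total waiting = 8 + 0 + 7 + 12 = 27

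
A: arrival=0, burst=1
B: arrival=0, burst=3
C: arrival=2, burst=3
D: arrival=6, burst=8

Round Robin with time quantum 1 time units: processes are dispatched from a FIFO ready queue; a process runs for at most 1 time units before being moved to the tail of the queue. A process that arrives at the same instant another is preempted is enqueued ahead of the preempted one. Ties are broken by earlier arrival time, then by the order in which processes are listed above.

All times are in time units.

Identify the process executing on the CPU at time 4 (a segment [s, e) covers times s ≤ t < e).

Timeline: | A 0-1 | B 1-2 | C 2-3 | B 3-4 | C 4-5 | B 5-6 | C 6-7 | D 7-15 |
Completion: A=1  B=6  C=7  D=15

C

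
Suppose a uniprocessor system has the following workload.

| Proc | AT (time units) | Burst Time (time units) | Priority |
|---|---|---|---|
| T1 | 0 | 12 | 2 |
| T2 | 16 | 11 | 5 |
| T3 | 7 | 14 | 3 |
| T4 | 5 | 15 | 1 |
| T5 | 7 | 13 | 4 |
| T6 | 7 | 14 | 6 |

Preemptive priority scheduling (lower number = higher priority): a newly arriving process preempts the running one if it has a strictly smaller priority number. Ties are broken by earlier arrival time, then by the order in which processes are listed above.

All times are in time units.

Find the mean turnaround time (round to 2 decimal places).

40.67

Schedule: | T1 0-5 | T4 5-20 | T1 20-27 | T3 27-41 | T5 41-54 | T2 54-65 | T6 65-79 |
Completion: T1=27  T2=65  T3=41  T4=20  T5=54  T6=79
Turnaround (C−A): T1=27  T2=49  T3=34  T4=15  T5=47  T6=72
Turnaround times: T1=27, T2=49, T3=34, T4=15, T5=47, T6=72
Average turnaround = (27+49+34+15+47+72) / 6 = 244/6 = 40.67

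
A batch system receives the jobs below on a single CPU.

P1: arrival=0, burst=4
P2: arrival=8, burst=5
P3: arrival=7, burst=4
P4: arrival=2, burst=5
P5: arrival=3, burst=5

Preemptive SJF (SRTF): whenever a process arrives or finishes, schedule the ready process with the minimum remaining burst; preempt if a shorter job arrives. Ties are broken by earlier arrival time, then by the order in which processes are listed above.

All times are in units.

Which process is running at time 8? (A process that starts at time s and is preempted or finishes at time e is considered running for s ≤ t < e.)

Gantt: | P1 0-4 | P4 4-9 | P3 9-13 | P5 13-18 | P2 18-23 |
Completion: P1=4  P2=23  P3=13  P4=9  P5=18
Turnaround (C−A): P1=4  P2=15  P3=6  P4=7  P5=15

P4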